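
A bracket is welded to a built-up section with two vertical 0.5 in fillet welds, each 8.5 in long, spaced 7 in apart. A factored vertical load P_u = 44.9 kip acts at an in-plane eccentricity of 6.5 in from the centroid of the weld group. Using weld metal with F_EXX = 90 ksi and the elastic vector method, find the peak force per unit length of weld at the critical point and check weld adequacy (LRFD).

Total weld length L_w = 17 in. Treat welds as unit-width lines.
Polar moment about centroid: J = 2[d³/12 + d(b/2)²] = 2[8.5³/12 + 8.5×3.5²] = 310.6 in³.
Direct shear f_v = P/L_w = 44.9 / 17 = 2.641 kip/in (vertical).
Torsion M = P·e = 44.9 × 6.5 = 291.85 kip·in.
Critical point at (x, y) = (3.5, 4.25) from centroid. f_tx = M·y/J = 3.993 kip/in; f_ty = M·x/J = 3.289 kip/in.
Resultant f_max = √[f_tx² + (f_v + f_ty)²] = √[3.993² + (2.641 + 3.289)²] = 7.149 kip/in.
Capacity per unit length: φr_n = 0.75 × 0.6 × 90 × (0.707 × 0.5) = 14.32 kip/in.
7.149 ≤ 14.32 → adequate.

f_max ≈ 7.15 kip/in; adequate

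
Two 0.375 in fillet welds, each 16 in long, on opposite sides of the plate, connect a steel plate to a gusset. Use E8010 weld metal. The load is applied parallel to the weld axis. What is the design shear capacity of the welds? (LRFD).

E80XX → F_EXX = 80 ksi.
Effective throat t_e = 0.707 × 0.375 = 0.2651 in.
Total length L = 32 in; A_we = 0.2651 × 32 = 8.484 in².
F_nw = 0.6 F_EXX = 0.6 × 80 = 48 ksi.
φR_n = 0.75 × 48 × 8.484 = 305.4 kips.

φR_n ≈ 305 kips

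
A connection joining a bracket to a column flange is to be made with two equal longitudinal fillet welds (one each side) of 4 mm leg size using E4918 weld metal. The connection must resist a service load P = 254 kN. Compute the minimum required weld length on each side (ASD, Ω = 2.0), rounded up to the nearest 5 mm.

E49XX → F_EXX = 490 MPa.
Throat t_e = 0.707 × 4 = 2.828 mm.
r_n/Ω = (0.6 × 490 × 2.828) / 2.0 = 415.7 N/mm = 0.4157 kN/mm.
L_req = P / (r_n/Ω) = 254 / 0.4157 = 611 mm total.
Per side: 611 / 2 = 305.5 mm.
Round up → use L = 310 mm on each side.

L = 310 mm on each side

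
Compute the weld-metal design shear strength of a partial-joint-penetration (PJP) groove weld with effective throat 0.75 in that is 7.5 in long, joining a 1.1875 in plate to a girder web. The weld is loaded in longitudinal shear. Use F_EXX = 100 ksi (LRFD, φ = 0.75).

Effective throat (given) t_e = 0.75 in.
A_we = 0.75 × 7.5 = 5.625 in².
F_nw = 0.6 F_EXX = 60 ksi.
φR_n = 0.75 × 60 × 5.625 = 253.1 kip.

φR_n ≈ 253 kip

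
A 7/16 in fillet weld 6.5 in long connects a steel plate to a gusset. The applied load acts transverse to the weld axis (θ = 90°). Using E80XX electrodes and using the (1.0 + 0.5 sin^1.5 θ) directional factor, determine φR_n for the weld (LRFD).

E80XX → F_EXX = 80 ksi.
t_e = 0.707 × 0.4375 = 0.3093 in; A_we = 0.3093 × 6.5 = 2.011 in².
Directional factor: 1.0 + 0.5 sin^1.5(90°) = 1.5.
F_nw = 0.6 × 80 × 1.5 = 72 ksi.
φR_n = 0.75 × 72 × 2.011 = 108.6 kips.

φR_n ≈ 109 kips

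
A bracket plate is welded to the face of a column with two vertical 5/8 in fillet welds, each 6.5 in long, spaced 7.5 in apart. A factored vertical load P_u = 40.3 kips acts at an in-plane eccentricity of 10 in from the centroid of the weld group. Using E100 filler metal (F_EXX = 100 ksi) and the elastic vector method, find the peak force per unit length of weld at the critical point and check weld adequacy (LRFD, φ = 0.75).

f_max ≈ 11.3 kip/in; adequate

Total weld length L_w = 13 in. Treat welds as unit-width lines.
Polar moment about centroid: J = 2[d³/12 + d(b/2)²] = 2[6.5³/12 + 6.5×3.75²] = 228.6 in³.
Direct shear f_v = P/L_w = 40.3 / 13 = 3.1 kip/in (vertical).
Torsion M = P·e = 40.3 × 10 = 403 kip·in.
Critical point at (x, y) = (3.75, 3.25) from centroid. f_tx = M·y/J = 5.73 kip/in; f_ty = M·x/J = 6.611 kip/in.
Resultant f_max = √[f_tx² + (f_v + f_ty)²] = √[5.73² + (3.1 + 6.611)²] = 11.28 kip/in.
Capacity per unit length: φr_n = 0.75 × 0.6 × 100 × (0.707 × 0.625) = 19.88 kip/in.
11.28 ≤ 19.88 → adequate.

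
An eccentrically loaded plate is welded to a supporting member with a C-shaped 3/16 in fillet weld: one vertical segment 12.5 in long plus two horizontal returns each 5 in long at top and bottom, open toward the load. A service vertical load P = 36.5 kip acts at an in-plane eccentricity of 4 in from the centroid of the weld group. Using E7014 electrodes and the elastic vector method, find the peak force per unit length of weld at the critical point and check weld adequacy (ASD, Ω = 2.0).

E70XX → F_EXX = 70 ksi.
Total weld length L_w = 22.5 in. Treat welds as unit-width lines.
Centroid: x̄ = 2×5×2.5 / 22.5 = 1.111 in from the vertical weld.
Polar moment about centroid: J = I_x + I_y = [12.5³/12 + 2×5×6.25²] + [12.5×1.111² + 2(5³/12 + 5×1.389²)] = 608.9 in³.
Direct shear f_v = P/L_w = 36.5 / 22.5 = 1.622 kip/in (vertical).
Torsion M = P·e = 36.5 × 4 = 146 kip·in.
Critical point at (x, y) = (3.889, 6.25) from centroid. f_tx = M·y/J = 1.499 kip/in; f_ty = M·x/J = 0.9324 kip/in.
Resultant f_max = √[f_tx² + (f_v + f_ty)²] = √[1.499² + (1.622 + 0.9324)²] = 2.962 kip/in.
Capacity per unit length: r_n/Ω = (1/2.0) × 0.6 × 70 × (0.707 × 0.1875) = 2.784 kip/in.
2.962 > 2.784 → NOT adequate.

f_max ≈ 2.96 kip/in; NOT adequate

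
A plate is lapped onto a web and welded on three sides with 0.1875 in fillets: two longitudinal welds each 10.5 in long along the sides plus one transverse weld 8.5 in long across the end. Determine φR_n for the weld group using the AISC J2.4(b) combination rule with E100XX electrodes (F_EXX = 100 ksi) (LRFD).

t_e = 0.707 × 0.1875 = 0.1326 in.
R_nwl = 0.6 × 100 × 0.1326 × 21 = 167 kips (longitudinal, 2 welds).
R_nwt = 0.6 × 100 × 0.1326 × 8.5 = 67.61 kips (transverse, base value).
(i) R_nwl + R_nwt = 234.6 kips; (ii) 0.85 R_nwl + 1.5 R_nwt = 243.4 kips.
R_n = max = 243.4 kips [governs: (ii)]; φR_n = 182.5 kips.

φR_n ≈ 183 kips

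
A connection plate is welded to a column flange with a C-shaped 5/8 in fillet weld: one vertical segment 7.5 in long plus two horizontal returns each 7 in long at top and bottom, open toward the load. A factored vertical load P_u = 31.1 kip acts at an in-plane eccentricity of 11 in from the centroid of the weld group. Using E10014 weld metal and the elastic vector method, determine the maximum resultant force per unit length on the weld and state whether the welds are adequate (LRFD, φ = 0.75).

f_max ≈ 7.1 kip/in; adequate

E100XX → F_EXX = 100 ksi.
Total weld length L_w = 21.5 in. Treat welds as unit-width lines.
Centroid: x̄ = 2×7×3.5 / 21.5 = 2.279 in from the vertical weld.
Polar moment about centroid: J = I_x + I_y = [7.5³/12 + 2×7×3.75²] + [7.5×2.279² + 2(7³/12 + 7×1.221²)] = 349 in³.
Direct shear f_v = P/L_w = 31.1 / 21.5 = 1.447 kip/in (vertical).
Torsion M = P·e = 31.1 × 11 = 342.1 kip·in.
Critical point at (x, y) = (4.721, 3.75) from centroid. f_tx = M·y/J = 3.676 kip/in; f_ty = M·x/J = 4.627 kip/in.
Resultant f_max = √[f_tx² + (f_v + f_ty)²] = √[3.676² + (1.447 + 4.627)²] = 7.099 kip/in.
Capacity per unit length: φr_n = 0.75 × 0.6 × 100 × (0.707 × 0.625) = 19.88 kip/in.
7.099 ≤ 19.88 → adequate.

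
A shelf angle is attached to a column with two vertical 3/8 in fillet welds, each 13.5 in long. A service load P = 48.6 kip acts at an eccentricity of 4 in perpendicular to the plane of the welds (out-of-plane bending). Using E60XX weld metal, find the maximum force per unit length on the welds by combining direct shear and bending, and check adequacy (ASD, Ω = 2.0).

f_max ≈ 3.67 kip/in; adequate

E60XX → F_EXX = 60 ksi.
L_w = 2 × 13.5 = 27 in; section modulus (unit throat) S = 2 × L²/6 = 60.75 in².
Direct shear f_v = P/L_w = 48.6/27 = 1.8 kip/in.
Moment M = P × e = 48.6 × 4 = 194.4 kip·in; bending f_b = M/S = 3.2 kip/in.
f_max = √(f_v² + f_b²) = √(1.8² + 3.2²) = 3.672 kip/in.
r_n/Ω = (1/2.0) × 0.6 × 60 × (0.707 × 0.375) = 4.772 kip/in → adequate.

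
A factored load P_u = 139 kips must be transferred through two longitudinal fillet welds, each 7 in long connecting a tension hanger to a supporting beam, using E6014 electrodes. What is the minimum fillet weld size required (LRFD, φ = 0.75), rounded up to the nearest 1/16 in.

w = 9/16 in

E60XX → F_EXX = 60 ksi.
Total weld length L = 14 in.
Required throat t_e = P_u / (φ × 0.6 F_EXX × L) = 139 / (0.75 × 0.6 × 60 × 14) = 0.3677 in.
Required leg w = t_e / 0.707 = 0.5201 in → use 9/16 in.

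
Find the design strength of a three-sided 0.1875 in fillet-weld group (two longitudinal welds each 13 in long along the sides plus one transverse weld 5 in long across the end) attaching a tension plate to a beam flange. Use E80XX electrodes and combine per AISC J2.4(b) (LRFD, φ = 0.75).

φR_n ≈ 148 kip

E80XX → F_EXX = 80 ksi.
t_e = 0.707 × 0.1875 = 0.1326 in.
R_nwl = 0.6 × 80 × 0.1326 × 26 = 165.4 kip (longitudinal, 2 welds).
R_nwt = 0.6 × 80 × 0.1326 × 5 = 31.81 kip (transverse, base value).
(i) R_nwl + R_nwt = 197.3 kip; (ii) 0.85 R_nwl + 1.5 R_nwt = 188.3 kip.
R_n = max = 197.3 kip [governs: (i)]; φR_n = 147.9 kip.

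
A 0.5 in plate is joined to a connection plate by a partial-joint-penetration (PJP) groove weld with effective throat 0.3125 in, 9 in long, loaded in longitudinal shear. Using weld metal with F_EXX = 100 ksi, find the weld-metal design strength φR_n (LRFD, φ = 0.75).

Effective throat (given) t_e = 0.3125 in.
A_we = 0.3125 × 9 = 2.812 in².
F_nw = 0.6 F_EXX = 60 ksi.
φR_n = 0.75 × 60 × 2.812 = 126.6 kips.

φR_n ≈ 127 kips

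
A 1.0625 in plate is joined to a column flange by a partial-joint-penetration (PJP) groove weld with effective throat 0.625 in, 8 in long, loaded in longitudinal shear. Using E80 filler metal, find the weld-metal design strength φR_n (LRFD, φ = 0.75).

E80XX → F_EXX = 80 ksi.
Effective throat (given) t_e = 0.625 in.
A_we = 0.625 × 8 = 5 in².
F_nw = 0.6 F_EXX = 48 ksi.
φR_n = 0.75 × 48 × 5 = 180 kips.

φR_n ≈ 180 kips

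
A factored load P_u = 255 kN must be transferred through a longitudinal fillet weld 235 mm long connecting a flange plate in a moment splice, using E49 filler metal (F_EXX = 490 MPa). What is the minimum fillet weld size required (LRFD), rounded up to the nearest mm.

Total weld length L = 235 mm.
Required throat t_e = P_u / (φ × 0.6 F_EXX × L) = 255 / (0.75 × 0.6 × 490 × 235 × 10⁻³) = 4.921 mm.
Required leg w = t_e / 0.707 = 6.961 mm → use 7 mm.

w = 7 mm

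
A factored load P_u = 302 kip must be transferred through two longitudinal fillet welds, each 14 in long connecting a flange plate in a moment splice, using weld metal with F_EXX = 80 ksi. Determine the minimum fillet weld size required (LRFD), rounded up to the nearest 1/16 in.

w = 7/16 in

Total weld length L = 28 in.
Required throat t_e = P_u / (φ × 0.6 F_EXX × L) = 302 / (0.75 × 0.6 × 80 × 28) = 0.2996 in.
Required leg w = t_e / 0.707 = 0.4238 in → use 7/16 in.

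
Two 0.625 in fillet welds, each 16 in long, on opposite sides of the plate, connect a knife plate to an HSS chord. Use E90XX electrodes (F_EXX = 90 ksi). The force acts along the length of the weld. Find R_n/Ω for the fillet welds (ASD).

R_n/Ω ≈ 382 kip

Effective throat t_e = 0.707 × 0.625 = 0.4419 in.
Total length L = 32 in; A_we = 0.4419 × 32 = 14.14 in².
F_nw = 0.6 F_EXX = 0.6 × 90 = 54 ksi.
R_n = 54 × 14.14 = 763.6 kip; R_n/Ω = 763.6/2.0 = 381.8 kip.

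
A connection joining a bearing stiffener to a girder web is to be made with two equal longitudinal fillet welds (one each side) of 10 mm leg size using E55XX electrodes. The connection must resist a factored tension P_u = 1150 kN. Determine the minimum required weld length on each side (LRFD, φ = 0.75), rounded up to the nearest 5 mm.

L = 330 mm on each side

E55XX → F_EXX = 550 MPa.
Throat t_e = 0.707 × 10 = 7.07 mm.
φr_n = 0.75 × 0.6 × 550 × 7.07 × 10⁻³ = 1.75 kN/mm.
L_req = P_u / φr_n = 1150 / 1.75 = 657.2 mm total.
Per side: 657.2 / 2 = 328.6 mm.
Round up → use L = 330 mm on each side.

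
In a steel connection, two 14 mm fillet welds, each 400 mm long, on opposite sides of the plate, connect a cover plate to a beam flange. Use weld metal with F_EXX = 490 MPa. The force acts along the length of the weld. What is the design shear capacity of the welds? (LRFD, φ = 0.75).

Effective throat t_e = 0.707 × 14 = 9.898 mm.
Total length L = 800 mm; A_we = 9.898 × 800 = 7918 mm².
F_nw = 0.6 F_EXX = 0.6 × 490 = 294 MPa.
φR_n = 0.75 × 294 × 7918 × 10⁻³ = 1746 kN.

φR_n ≈ 1750 kN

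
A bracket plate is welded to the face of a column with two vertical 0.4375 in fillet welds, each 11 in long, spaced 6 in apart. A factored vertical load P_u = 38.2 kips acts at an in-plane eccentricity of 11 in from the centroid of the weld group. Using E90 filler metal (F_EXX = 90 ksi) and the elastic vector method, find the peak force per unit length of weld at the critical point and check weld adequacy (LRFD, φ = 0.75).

Total weld length L_w = 22 in. Treat welds as unit-width lines.
Polar moment about centroid: J = 2[d³/12 + d(b/2)²] = 2[11³/12 + 11×3²] = 419.8 in³.
Direct shear f_v = P/L_w = 38.2 / 22 = 1.736 kip/in (vertical).
Torsion M = P·e = 38.2 × 11 = 420.2 kip·in.
Critical point at (x, y) = (3, 5.5) from centroid. f_tx = M·y/J = 5.505 kip/in; f_ty = M·x/J = 3.003 kip/in.
Resultant f_max = √[f_tx² + (f_v + f_ty)²] = √[5.505² + (1.736 + 3.003)²] = 7.264 kip/in.
Capacity per unit length: φr_n = 0.75 × 0.6 × 90 × (0.707 × 0.4375) = 12.53 kip/in.
7.264 ≤ 12.53 → adequate.

f_max ≈ 7.26 kip/in; adequate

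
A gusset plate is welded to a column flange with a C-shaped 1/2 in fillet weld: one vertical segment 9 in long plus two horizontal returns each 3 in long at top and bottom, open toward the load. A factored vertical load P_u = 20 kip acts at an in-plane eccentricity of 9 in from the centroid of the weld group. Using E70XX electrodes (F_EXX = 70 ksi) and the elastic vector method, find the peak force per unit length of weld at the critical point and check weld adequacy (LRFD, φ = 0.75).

f_max ≈ 5.47 kip/in; adequate

Total weld length L_w = 15 in. Treat welds as unit-width lines.
Centroid: x̄ = 2×3×1.5 / 15 = 0.6 in from the vertical weld.
Polar moment about centroid: J = I_x + I_y = [9³/12 + 2×3×4.5²] + [9×0.6² + 2(3³/12 + 3×0.9²)] = 194.8 in³.
Direct shear f_v = P/L_w = 20 / 15 = 1.333 kip/in (vertical).
Torsion M = P·e = 20 × 9 = 180 kip·in.
Critical point at (x, y) = (2.4, 4.5) from centroid. f_tx = M·y/J = 4.157 kip/in; f_ty = M·x/J = 2.217 kip/in.
Resultant f_max = √[f_tx² + (f_v + f_ty)²] = √[4.157² + (1.333 + 2.217)²] = 5.467 kip/in.
Capacity per unit length: φr_n = 0.75 × 0.6 × 70 × (0.707 × 0.5) = 11.14 kip/in.
5.467 ≤ 11.14 → adequate.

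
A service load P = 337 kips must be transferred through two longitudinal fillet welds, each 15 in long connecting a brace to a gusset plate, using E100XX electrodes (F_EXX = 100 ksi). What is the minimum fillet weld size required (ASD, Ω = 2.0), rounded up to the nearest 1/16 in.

Total weld length L = 30 in.
Required throat t_e = P × Ω / (0.6 F_EXX × L) = 337 × 2.0 / (0.6 × 100 × 30) = 0.3744 in.
Required leg w = t_e / 0.707 = 0.5296 in → use 9/16 in.

w = 9/16 in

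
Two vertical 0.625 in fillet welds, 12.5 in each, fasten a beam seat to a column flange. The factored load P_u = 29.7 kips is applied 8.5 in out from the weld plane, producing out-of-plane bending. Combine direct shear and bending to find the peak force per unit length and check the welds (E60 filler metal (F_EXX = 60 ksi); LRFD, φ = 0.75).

L_w = 2 × 12.5 = 25 in; section modulus (unit throat) S = 2 × L²/6 = 52.08 in².
Direct shear f_v = P/L_w = 29.7/25 = 1.188 kip/in.
Moment M = P × e = 29.7 × 8.5 = 252.45 kip·in; bending f_b = M/S = 4.847 kip/in.
f_max = √(f_v² + f_b²) = √(1.188² + 4.847²) = 4.991 kip/in.
φr_n = 0.75 × 0.6 × 60 × (0.707 × 0.625) = 11.93 kip/in → adequate.

f_max ≈ 4.99 kip/in; adequate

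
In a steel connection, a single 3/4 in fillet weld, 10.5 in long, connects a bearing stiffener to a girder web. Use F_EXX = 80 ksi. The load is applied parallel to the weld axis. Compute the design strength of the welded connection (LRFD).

Effective throat t_e = 0.707 × 0.75 = 0.5302 in.
Total length L = 10.5 in; A_we = 0.5302 × 10.5 = 5.568 in².
F_nw = 0.6 F_EXX = 0.6 × 80 = 48 ksi.
φR_n = 0.75 × 48 × 5.568 = 200.4 kips.

φR_n ≈ 200 kips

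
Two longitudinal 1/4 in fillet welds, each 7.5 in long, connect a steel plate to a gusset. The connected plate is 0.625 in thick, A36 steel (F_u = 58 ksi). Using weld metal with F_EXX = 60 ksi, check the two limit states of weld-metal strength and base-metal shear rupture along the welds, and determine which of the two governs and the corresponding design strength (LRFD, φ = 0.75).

φR_n ≈ 71.6 kips (weld metal governs)

t_e = 0.707 × 0.25 = 0.1767 in; L = 15 in.
Weld metal: φR_n = 0.75 × 0.6 × 60 × 0.1767 × 15 = 71.58 kips.
Base metal (shear rupture): φR_n = 0.75 × 0.6 × 58 × 0.625 × 15 = 244.7 kips.
Governing: weld metal.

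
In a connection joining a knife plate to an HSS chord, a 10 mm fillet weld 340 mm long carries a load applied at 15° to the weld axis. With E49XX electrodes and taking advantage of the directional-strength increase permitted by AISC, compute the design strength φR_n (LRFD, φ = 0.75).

E49XX → F_EXX = 490 MPa.
t_e = 0.707 × 10 = 7.07 mm; A_we = 7.07 × 340 = 2404 mm².
Directional factor: 1.0 + 0.5 sin^1.5(15°) = 1.066.
F_nw = 0.6 × 490 × 1.066 = 313.4 MPa.
φR_n = 0.75 × 313.4 × 2404 × 10⁻³ = 564.9 kN.

φR_n ≈ 565 kN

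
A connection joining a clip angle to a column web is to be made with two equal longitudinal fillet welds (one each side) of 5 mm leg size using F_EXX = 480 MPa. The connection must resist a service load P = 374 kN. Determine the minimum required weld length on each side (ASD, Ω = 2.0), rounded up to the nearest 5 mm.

Throat t_e = 0.707 × 5 = 3.535 mm.
r_n/Ω = (0.6 × 480 × 3.535) / 2.0 = 509 N/mm = 0.509 kN/mm.
L_req = P / (r_n/Ω) = 374 / 0.509 = 734.7 mm total.
Per side: 734.7 / 2 = 367.4 mm.
Round up → use L = 370 mm on each side.

L = 370 mm on each side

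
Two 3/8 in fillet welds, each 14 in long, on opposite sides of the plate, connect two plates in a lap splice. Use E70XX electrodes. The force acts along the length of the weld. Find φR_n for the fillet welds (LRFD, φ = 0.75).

E70XX → F_EXX = 70 ksi.
Effective throat t_e = 0.707 × 0.375 = 0.2651 in.
Total length L = 28 in; A_we = 0.2651 × 28 = 7.423 in².
F_nw = 0.6 F_EXX = 0.6 × 70 = 42 ksi.
φR_n = 0.75 × 42 × 7.423 = 233.8 kip.

φR_n ≈ 234 kip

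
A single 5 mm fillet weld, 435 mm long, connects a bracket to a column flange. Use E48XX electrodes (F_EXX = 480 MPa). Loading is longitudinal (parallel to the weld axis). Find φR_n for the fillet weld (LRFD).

φR_n ≈ 332 kN

Effective throat t_e = 0.707 × 5 = 3.535 mm.
Total length L = 435 mm; A_we = 3.535 × 435 = 1538 mm².
F_nw = 0.6 F_EXX = 0.6 × 480 = 288 MPa.
φR_n = 0.75 × 288 × 1538 × 10⁻³ = 332.1 kN.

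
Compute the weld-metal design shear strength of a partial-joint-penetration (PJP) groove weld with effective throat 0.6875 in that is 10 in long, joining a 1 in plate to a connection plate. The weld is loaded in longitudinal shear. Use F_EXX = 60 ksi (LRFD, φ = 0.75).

Effective throat (given) t_e = 0.6875 in.
A_we = 0.6875 × 10 = 6.875 in².
F_nw = 0.6 F_EXX = 36 ksi.
φR_n = 0.75 × 36 × 6.875 = 185.6 kip.

φR_n ≈ 186 kip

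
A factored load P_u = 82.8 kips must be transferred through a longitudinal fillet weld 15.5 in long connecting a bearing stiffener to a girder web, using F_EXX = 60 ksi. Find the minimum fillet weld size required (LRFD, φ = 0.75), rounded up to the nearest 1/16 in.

Total weld length L = 15.5 in.
Required throat t_e = P_u / (φ × 0.6 F_EXX × L) = 82.8 / (0.75 × 0.6 × 60 × 15.5) = 0.1978 in.
Required leg w = t_e / 0.707 = 0.2798 in → use 5/16 in.

w = 5/16 in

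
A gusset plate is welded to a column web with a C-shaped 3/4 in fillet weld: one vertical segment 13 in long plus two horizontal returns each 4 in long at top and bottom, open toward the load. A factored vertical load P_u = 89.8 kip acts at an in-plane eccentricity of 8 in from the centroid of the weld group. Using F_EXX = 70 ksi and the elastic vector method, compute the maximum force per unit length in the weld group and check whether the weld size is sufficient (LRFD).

Total weld length L_w = 21 in. Treat welds as unit-width lines.
Centroid: x̄ = 2×4×2 / 21 = 0.7619 in from the vertical weld.
Polar moment about centroid: J = I_x + I_y = [13³/12 + 2×4×6.5²] + [13×0.7619² + 2(4³/12 + 4×1.238²)] = 551.6 in³.
Direct shear f_v = P/L_w = 89.8 / 21 = 4.276 kip/in (vertical).
Torsion M = P·e = 89.8 × 8 = 718.4 kip·in.
Critical point at (x, y) = (3.238, 6.5) from centroid. f_tx = M·y/J = 8.466 kip/in; f_ty = M·x/J = 4.218 kip/in.
Resultant f_max = √[f_tx² + (f_v + f_ty)²] = √[8.466² + (4.276 + 4.218)²] = 11.99 kip/in.
Capacity per unit length: φr_n = 0.75 × 0.6 × 70 × (0.707 × 0.75) = 16.7 kip/in.
11.99 ≤ 16.7 → adequate.

f_max ≈ 12 kip/in; adequate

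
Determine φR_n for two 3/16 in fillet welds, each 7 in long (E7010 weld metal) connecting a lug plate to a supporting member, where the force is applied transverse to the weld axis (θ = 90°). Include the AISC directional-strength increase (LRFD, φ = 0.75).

E70XX → F_EXX = 70 ksi.
t_e = 0.707 × 0.1875 = 0.1326 in; A_we = 0.1326 × 14 = 1.856 in².
Directional factor: 1.0 + 0.5 sin^1.5(90°) = 1.5.
F_nw = 0.6 × 70 × 1.5 = 63 ksi.
φR_n = 0.75 × 63 × 1.856 = 87.69 kip.

φR_n ≈ 87.7 kip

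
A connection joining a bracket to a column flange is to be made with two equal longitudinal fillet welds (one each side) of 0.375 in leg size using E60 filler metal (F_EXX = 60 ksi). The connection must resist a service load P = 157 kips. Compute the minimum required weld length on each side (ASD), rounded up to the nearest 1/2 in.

Throat t_e = 0.707 × 0.375 = 0.2651 in.
r_n/Ω = (0.6 × 60 × 0.2651) / 2.0 = 4.772 kip/in.
L_req = P / (r_n/Ω) = 157 / 4.772 = 32.9 in total.
Per side: 32.9 / 2 = 16.45 in.
Round up → use L = 16.5 in on each side.

L = 16.5 in on each side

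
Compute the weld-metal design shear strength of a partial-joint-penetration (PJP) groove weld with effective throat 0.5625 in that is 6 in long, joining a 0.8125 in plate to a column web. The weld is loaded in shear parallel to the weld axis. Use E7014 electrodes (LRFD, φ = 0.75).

φR_n ≈ 106 kip

E70XX → F_EXX = 70 ksi.
Effective throat (given) t_e = 0.5625 in.
A_we = 0.5625 × 6 = 3.375 in².
F_nw = 0.6 F_EXX = 42 ksi.
φR_n = 0.75 × 42 × 3.375 = 106.3 kip.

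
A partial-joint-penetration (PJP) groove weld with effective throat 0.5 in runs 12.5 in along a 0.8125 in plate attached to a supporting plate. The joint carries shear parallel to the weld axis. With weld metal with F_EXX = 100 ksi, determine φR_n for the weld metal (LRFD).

Effective throat (given) t_e = 0.5 in.
A_we = 0.5 × 12.5 = 6.25 in².
F_nw = 0.6 F_EXX = 60 ksi.
φR_n = 0.75 × 60 × 6.25 = 281.2 kip.

φR_n ≈ 281 kip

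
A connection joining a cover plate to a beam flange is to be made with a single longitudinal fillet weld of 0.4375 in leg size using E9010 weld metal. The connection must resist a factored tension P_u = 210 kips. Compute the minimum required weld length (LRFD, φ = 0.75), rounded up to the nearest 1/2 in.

L = 17 in

E90XX → F_EXX = 90 ksi.
Throat t_e = 0.707 × 0.4375 = 0.3093 in.
φr_n = 0.75 × 0.6 × 90 × 0.3093 = 12.53 kips/in.
L_req = P_u / φr_n = 210 / 12.53 = 16.76 in total.
Round up → use L = 17 in.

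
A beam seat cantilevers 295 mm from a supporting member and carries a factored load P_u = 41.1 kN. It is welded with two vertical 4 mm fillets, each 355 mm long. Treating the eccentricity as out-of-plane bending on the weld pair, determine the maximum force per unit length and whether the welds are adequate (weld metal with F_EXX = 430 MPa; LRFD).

L_w = 2 × 355 = 710 mm; section modulus (unit throat) S = 2 × L²/6 = 42010 mm².
Direct shear f_v = P/L_w = 41.1×10³/710 = 57.89 N/mm.
Moment M = P × e = 41.1×10³ × 295 = 12124000 N·mm; bending f_b = M/S = 288.6 N/mm.
f_max = √(f_v² + f_b²) = √(57.89² + 288.6²) = 294.4 N/mm.
φr_n = 0.75 × 0.6 × 430 × (0.707 × 4) = 547.2 N/mm → adequate.

f_max ≈ 294 N/mm; adequate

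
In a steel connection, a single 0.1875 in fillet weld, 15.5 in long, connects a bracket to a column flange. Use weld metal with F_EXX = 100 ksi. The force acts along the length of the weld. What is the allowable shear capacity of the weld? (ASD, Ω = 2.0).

R_n/Ω ≈ 61.6 kips

Effective throat t_e = 0.707 × 0.1875 = 0.1326 in.
Total length L = 15.5 in; A_we = 0.1326 × 15.5 = 2.055 in².
F_nw = 0.6 F_EXX = 0.6 × 100 = 60 ksi.
R_n = 60 × 2.055 = 123.3 kips; R_n/Ω = 123.3/2.0 = 61.64 kips.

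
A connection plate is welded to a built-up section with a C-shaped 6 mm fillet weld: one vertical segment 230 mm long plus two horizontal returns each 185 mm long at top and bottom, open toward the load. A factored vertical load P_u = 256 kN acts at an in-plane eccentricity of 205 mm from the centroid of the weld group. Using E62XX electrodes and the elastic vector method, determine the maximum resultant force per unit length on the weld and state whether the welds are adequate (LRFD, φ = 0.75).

f_max ≈ 1450 N/mm; NOT adequate

E62XX → F_EXX = 620 MPa.
Total weld length L_w = 600 mm. Treat welds as unit-width lines.
Centroid: x̄ = 2×185×92.5 / 600 = 57.04 mm from the vertical weld.
Polar moment about centroid: J = I_x + I_y = [230³/12 + 2×185×115²] + [230×57.04² + 2(185³/12 + 185×35.46²)] = 8176000 mm³.
Direct shear f_v = P/L_w = 256×10³ / 600 = 426.7 N/mm (vertical).
Torsion M = P·e = 256×10³ × 205 = 52480000 N·mm.
Critical point at (x, y) = (128, 115) from centroid. f_tx = M·y/J = 738.2 N/mm; f_ty = M·x/J = 821.3 N/mm.
Resultant f_max = √[f_tx² + (f_v + f_ty)²] = √[738.2² + (426.7 + 821.3)²] = 1450 N/mm.
Capacity per unit length: φr_n = 0.75 × 0.6 × 620 × (0.707 × 6) = 1184 N/mm.
1450 > 1184 → NOT adequate.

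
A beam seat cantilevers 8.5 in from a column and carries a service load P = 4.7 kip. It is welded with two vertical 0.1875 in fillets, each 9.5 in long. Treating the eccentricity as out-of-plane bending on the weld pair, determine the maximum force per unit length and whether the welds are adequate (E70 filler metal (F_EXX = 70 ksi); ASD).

L_w = 2 × 9.5 = 19 in; section modulus (unit throat) S = 2 × L²/6 = 30.08 in².
Direct shear f_v = P/L_w = 4.7/19 = 0.2474 kip/in.
Moment M = P × e = 4.7 × 8.5 = 39.95 kip·in; bending f_b = M/S = 1.328 kip/in.
f_max = √(f_v² + f_b²) = √(0.2474² + 1.328²) = 1.351 kip/in.
r_n/Ω = (1/2.0) × 0.6 × 70 × (0.707 × 0.1875) = 2.784 kip/in → adequate.

f_max ≈ 1.35 kip/in; adequate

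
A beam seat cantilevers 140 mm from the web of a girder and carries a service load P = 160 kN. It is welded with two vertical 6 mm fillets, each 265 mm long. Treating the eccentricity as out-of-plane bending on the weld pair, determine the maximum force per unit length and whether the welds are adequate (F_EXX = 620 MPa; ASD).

L_w = 2 × 265 = 530 mm; section modulus (unit throat) S = 2 × L²/6 = 23410 mm².
Direct shear f_v = P/L_w = 160×10³/530 = 301.9 N/mm.
Moment M = P × e = 160×10³ × 140 = 22400000 N·mm; bending f_b = M/S = 956.9 N/mm.
f_max = √(f_v² + f_b²) = √(301.9² + 956.9²) = 1003 N/mm.
r_n/Ω = (1/2.0) × 0.6 × 620 × (0.707 × 6) = 789 N/mm → NOT adequate.

f_max ≈ 1000 N/mm; NOT adequate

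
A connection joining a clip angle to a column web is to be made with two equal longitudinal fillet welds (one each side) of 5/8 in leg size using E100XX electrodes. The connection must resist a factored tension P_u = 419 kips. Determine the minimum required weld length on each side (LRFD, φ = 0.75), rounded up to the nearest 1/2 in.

E100XX → F_EXX = 100 ksi.
Throat t_e = 0.707 × 0.625 = 0.4419 in.
φr_n = 0.75 × 0.6 × 100 × 0.4419 = 19.88 kips/in.
L_req = P_u / φr_n = 419 / 19.88 = 21.07 in total.
Per side: 21.07 / 2 = 10.54 in.
Round up → use L = 11 in on each side.

L = 11 in on each side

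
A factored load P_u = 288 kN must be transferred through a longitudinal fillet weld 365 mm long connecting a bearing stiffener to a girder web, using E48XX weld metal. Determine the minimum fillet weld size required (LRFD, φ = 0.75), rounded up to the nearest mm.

w = 6 mm

E48XX → F_EXX = 480 MPa.
Total weld length L = 365 mm.
Required throat t_e = P_u / (φ × 0.6 F_EXX × L) = 288 / (0.75 × 0.6 × 480 × 365 × 10⁻³) = 3.653 mm.
Required leg w = t_e / 0.707 = 5.167 mm → use 6 mm.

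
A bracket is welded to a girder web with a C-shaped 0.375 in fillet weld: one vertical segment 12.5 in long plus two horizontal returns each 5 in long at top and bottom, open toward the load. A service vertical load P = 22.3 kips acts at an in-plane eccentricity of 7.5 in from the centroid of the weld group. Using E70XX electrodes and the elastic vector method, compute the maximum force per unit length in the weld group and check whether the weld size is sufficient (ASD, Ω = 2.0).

E70XX → F_EXX = 70 ksi.
Total weld length L_w = 22.5 in. Treat welds as unit-width lines.
Centroid: x̄ = 2×5×2.5 / 22.5 = 1.111 in from the vertical weld.
Polar moment about centroid: J = I_x + I_y = [12.5³/12 + 2×5×6.25²] + [12.5×1.111² + 2(5³/12 + 5×1.389²)] = 608.9 in³.
Direct shear f_v = P/L_w = 22.3 / 22.5 = 0.9911 kip/in (vertical).
Torsion M = P·e = 22.3 × 7.5 = 167.25 kip·in.
Critical point at (x, y) = (3.889, 6.25) from centroid. f_tx = M·y/J = 1.717 kip/in; f_ty = M·x/J = 1.068 kip/in.
Resultant f_max = √[f_tx² + (f_v + f_ty)²] = √[1.717² + (0.9911 + 1.068)²] = 2.681 kip/in.
Capacity per unit length: r_n/Ω = (1/2.0) × 0.6 × 70 × (0.707 × 0.375) = 5.568 kip/in.
2.681 ≤ 5.568 → adequate.

f_max ≈ 2.68 kip/in; adequate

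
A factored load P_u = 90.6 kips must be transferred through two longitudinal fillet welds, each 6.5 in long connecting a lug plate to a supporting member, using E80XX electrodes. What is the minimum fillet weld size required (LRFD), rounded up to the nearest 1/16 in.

w = 5/16 in

E80XX → F_EXX = 80 ksi.
Total weld length L = 13 in.
Required throat t_e = P_u / (φ × 0.6 F_EXX × L) = 90.6 / (0.75 × 0.6 × 80 × 13) = 0.1936 in.
Required leg w = t_e / 0.707 = 0.2738 in → use 5/16 in.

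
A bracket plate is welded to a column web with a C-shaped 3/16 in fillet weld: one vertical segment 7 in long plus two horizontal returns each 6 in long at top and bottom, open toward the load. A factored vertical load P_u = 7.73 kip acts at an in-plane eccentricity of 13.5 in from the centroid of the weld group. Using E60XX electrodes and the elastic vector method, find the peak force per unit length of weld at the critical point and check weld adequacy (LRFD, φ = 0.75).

E60XX → F_EXX = 60 ksi.
Total weld length L_w = 19 in. Treat welds as unit-width lines.
Centroid: x̄ = 2×6×3 / 19 = 1.895 in from the vertical weld.
Polar moment about centroid: J = I_x + I_y = [7³/12 + 2×6×3.5²] + [7×1.895² + 2(6³/12 + 6×1.105²)] = 251.4 in³.
Direct shear f_v = P/L_w = 7.73 / 19 = 0.4068 kip/in (vertical).
Torsion M = P·e = 7.73 × 13.5 = 104.36 kip·in.
Critical point at (x, y) = (4.105, 3.5) from centroid. f_tx = M·y/J = 1.453 kip/in; f_ty = M·x/J = 1.704 kip/in.
Resultant f_max = √[f_tx² + (f_v + f_ty)²] = √[1.453² + (0.4068 + 1.704)²] = 2.563 kip/in.
Capacity per unit length: φr_n = 0.75 × 0.6 × 60 × (0.707 × 0.1875) = 3.579 kip/in.
2.563 ≤ 3.579 → adequate.

f_max ≈ 2.56 kip/in; adequate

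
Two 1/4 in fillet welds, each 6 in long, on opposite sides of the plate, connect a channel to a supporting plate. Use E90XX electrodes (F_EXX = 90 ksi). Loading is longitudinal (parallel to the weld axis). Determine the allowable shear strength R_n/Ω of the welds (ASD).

Effective throat t_e = 0.707 × 0.25 = 0.1767 in.
Total length L = 12 in; A_we = 0.1767 × 12 = 2.121 in².
F_nw = 0.6 F_EXX = 0.6 × 90 = 54 ksi.
R_n = 54 × 2.121 = 114.5 kip; R_n/Ω = 114.5/2.0 = 57.27 kip.

R_n/Ω ≈ 57.3 kip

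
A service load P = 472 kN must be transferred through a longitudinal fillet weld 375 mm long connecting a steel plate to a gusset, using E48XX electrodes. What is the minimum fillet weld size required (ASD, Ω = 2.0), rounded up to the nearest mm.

E48XX → F_EXX = 480 MPa.
Total weld length L = 375 mm.
Required throat t_e = P × Ω / (0.6 F_EXX × L) = 472 × 2.0 / (0.6 × 480 × 375 × 10⁻³) = 8.741 mm.
Required leg w = t_e / 0.707 = 12.36 mm → use 13 mm.

w = 13 mm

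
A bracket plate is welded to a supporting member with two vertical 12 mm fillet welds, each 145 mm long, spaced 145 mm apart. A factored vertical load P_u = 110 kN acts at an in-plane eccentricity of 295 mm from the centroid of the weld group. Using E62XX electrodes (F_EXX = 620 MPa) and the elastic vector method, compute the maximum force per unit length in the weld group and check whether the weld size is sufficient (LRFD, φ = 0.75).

Total weld length L_w = 290 mm. Treat welds as unit-width lines.
Polar moment about centroid: J = 2[d³/12 + d(b/2)²] = 2[145³/12 + 145×72.5²] = 2032000 mm³.
Direct shear f_v = P/L_w = 110×10³ / 290 = 379.3 N/mm (vertical).
Torsion M = P·e = 110×10³ × 295 = 32450000 N·mm.
Critical point at (x, y) = (72.5, 72.5) from centroid. f_tx = M·y/J = 1158 N/mm; f_ty = M·x/J = 1158 N/mm.
Resultant f_max = √[f_tx² + (f_v + f_ty)²] = √[1158² + (379.3 + 1158)²] = 1924 N/mm.
Capacity per unit length: φr_n = 0.75 × 0.6 × 620 × (0.707 × 12) = 2367 N/mm.
1924 ≤ 2367 → adequate.

f_max ≈ 1920 N/mm; adequate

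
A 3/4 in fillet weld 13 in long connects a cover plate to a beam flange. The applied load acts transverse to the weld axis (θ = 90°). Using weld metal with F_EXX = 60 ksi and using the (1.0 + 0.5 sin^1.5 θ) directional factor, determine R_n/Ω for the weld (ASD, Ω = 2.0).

t_e = 0.707 × 0.75 = 0.5302 in; A_we = 0.5302 × 13 = 6.893 in².
Directional factor: 1.0 + 0.5 sin^1.5(90°) = 1.5.
F_nw = 0.6 × 60 × 1.5 = 54 ksi.
R_n/Ω = (54 × 6.893) / 2.0 = 186.1 kips.

R_n/Ω ≈ 186 kips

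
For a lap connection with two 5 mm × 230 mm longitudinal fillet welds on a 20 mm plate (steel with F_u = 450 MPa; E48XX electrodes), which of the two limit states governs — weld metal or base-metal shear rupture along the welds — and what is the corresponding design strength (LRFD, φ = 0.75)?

φR_n ≈ 351 kN (weld metal governs)

E48XX → F_EXX = 480 MPa.
t_e = 0.707 × 5 = 3.535 mm; L = 460 mm.
Weld metal: φR_n = 0.75 × 0.6 × 480 × 3.535 × 460 × 10⁻³ = 351.2 kN.
Base metal (shear rupture): φR_n = 0.75 × 0.6 × 450 × 20 × 460 × 10⁻³ = 1863 kN.
Governing: weld metal.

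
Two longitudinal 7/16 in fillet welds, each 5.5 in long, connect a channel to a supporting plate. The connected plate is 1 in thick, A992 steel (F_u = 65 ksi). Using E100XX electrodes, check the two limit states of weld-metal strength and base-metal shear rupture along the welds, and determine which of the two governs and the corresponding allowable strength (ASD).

R_n/Ω ≈ 102 kip (weld metal governs)

E100XX → F_EXX = 100 ksi.
t_e = 0.707 × 0.4375 = 0.3093 in; L = 11 in.
Weld metal: R_n/Ω = (1/2.0) × 0.6 × 100 × 0.3093 × 11 = 102.1 kip.
Base metal (shear rupture): R_n/Ω = (1/2.0) × 0.6 × 65 × 1 × 11 = 214.5 kip.
Governing: weld metal.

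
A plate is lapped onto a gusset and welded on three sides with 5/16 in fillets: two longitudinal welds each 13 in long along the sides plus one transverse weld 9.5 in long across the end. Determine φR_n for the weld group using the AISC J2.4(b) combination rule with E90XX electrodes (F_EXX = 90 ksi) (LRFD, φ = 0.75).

φR_n ≈ 325 kip

t_e = 0.707 × 0.3125 = 0.2209 in.
R_nwl = 0.6 × 90 × 0.2209 × 26 = 310.2 kip (longitudinal, 2 welds).
R_nwt = 0.6 × 90 × 0.2209 × 9.5 = 113.3 kip (transverse, base value).
(i) R_nwl + R_nwt = 423.5 kip; (ii) 0.85 R_nwl + 1.5 R_nwt = 433.7 kip.
R_n = max = 433.7 kip [governs: (ii)]; φR_n = 325.3 kip.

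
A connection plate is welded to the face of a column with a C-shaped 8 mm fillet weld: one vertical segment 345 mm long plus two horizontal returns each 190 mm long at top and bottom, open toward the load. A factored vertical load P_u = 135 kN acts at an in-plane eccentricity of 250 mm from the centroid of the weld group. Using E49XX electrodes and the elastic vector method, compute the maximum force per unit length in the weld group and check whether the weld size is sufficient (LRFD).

E49XX → F_EXX = 490 MPa.
Total weld length L_w = 725 mm. Treat welds as unit-width lines.
Centroid: x̄ = 2×190×95 / 725 = 49.79 mm from the vertical weld.
Polar moment about centroid: J = I_x + I_y = [345³/12 + 2×190×172.5²] + [345×49.79² + 2(190³/12 + 190×45.21²)] = 17500000 mm³.
Direct shear f_v = P/L_w = 135×10³ / 725 = 186.2 N/mm (vertical).
Torsion M = P·e = 135×10³ × 250 = 33750000 N·mm.
Critical point at (x, y) = (140.2, 172.5) from centroid. f_tx = M·y/J = 332.6 N/mm; f_ty = M·x/J = 270.3 N/mm.
Resultant f_max = √[f_tx² + (f_v + f_ty)²] = √[332.6² + (186.2 + 270.3)²] = 564.8 N/mm.
Capacity per unit length: φr_n = 0.75 × 0.6 × 490 × (0.707 × 8) = 1247 N/mm.
564.8 ≤ 1247 → adequate.

f_max ≈ 565 N/mm; adequate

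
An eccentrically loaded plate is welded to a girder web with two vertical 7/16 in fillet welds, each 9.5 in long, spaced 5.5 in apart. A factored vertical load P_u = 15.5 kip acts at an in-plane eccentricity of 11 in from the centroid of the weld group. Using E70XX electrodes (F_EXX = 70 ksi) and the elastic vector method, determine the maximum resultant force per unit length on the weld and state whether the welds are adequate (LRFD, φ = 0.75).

f_max ≈ 3.74 kip/in; adequate

Total weld length L_w = 19 in. Treat welds as unit-width lines.
Polar moment about centroid: J = 2[d³/12 + d(b/2)²] = 2[9.5³/12 + 9.5×2.75²] = 286.6 in³.
Direct shear f_v = P/L_w = 15.5 / 19 = 0.8158 kip/in (vertical).
Torsion M = P·e = 15.5 × 11 = 170.5 kip·in.
Critical point at (x, y) = (2.75, 4.75) from centroid. f_tx = M·y/J = 2.826 kip/in; f_ty = M·x/J = 1.636 kip/in.
Resultant f_max = √[f_tx² + (f_v + f_ty)²] = √[2.826² + (0.8158 + 1.636)²] = 3.741 kip/in.
Capacity per unit length: φr_n = 0.75 × 0.6 × 70 × (0.707 × 0.4375) = 9.743 kip/in.
3.741 ≤ 9.743 → adequate.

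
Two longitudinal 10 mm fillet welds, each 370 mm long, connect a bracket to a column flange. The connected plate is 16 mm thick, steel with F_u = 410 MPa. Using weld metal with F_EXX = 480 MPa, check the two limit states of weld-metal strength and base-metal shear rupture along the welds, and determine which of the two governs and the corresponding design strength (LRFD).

φR_n ≈ 1130 kN (weld metal governs)

t_e = 0.707 × 10 = 7.07 mm; L = 740 mm.
Weld metal: φR_n = 0.75 × 0.6 × 480 × 7.07 × 740 × 10⁻³ = 1130 kN.
Base metal (shear rupture): φR_n = 0.75 × 0.6 × 410 × 16 × 740 × 10⁻³ = 2184 kN.
Governing: weld metal.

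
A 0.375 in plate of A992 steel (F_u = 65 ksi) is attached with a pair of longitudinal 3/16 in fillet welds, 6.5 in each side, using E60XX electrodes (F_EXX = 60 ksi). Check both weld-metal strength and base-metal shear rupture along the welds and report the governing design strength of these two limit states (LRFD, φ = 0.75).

t_e = 0.707 × 0.1875 = 0.1326 in; L = 13 in.
Weld metal: φR_n = 0.75 × 0.6 × 60 × 0.1326 × 13 = 46.53 kip.
Base metal (shear rupture): φR_n = 0.75 × 0.6 × 65 × 0.375 × 13 = 142.6 kip.
Governing: weld metal.

φR_n ≈ 46.5 kip (weld metal governs)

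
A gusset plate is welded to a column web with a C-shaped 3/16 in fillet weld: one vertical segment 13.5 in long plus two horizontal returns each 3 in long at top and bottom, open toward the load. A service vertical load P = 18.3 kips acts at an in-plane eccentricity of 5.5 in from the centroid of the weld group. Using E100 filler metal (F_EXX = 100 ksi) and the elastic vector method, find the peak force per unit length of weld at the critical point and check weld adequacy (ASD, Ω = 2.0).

Total weld length L_w = 19.5 in. Treat welds as unit-width lines.
Centroid: x̄ = 2×3×1.5 / 19.5 = 0.4615 in from the vertical weld.
Polar moment about centroid: J = I_x + I_y = [13.5³/12 + 2×3×6.75²] + [13.5×0.4615² + 2(3³/12 + 3×1.038²)] = 492.3 in³.
Direct shear f_v = P/L_w = 18.3 / 19.5 = 0.9385 kip/in (vertical).
Torsion M = P·e = 18.3 × 5.5 = 100.65 kip·in.
Critical point at (x, y) = (2.538, 6.75) from centroid. f_tx = M·y/J = 1.38 kip/in; f_ty = M·x/J = 0.519 kip/in.
Resultant f_max = √[f_tx² + (f_v + f_ty)²] = √[1.38² + (0.9385 + 0.519)²] = 2.007 kip/in.
Capacity per unit length: r_n/Ω = (1/2.0) × 0.6 × 100 × (0.707 × 0.1875) = 3.977 kip/in.
2.007 ≤ 3.977 → adequate.

f_max ≈ 2.01 kip/in; adequate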